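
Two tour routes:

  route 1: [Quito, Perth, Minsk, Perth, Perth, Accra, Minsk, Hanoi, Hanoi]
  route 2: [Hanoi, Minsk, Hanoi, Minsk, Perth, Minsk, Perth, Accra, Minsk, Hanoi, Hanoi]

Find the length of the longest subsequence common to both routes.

One common subsequence of length 7: Perth (route 1 #2, route 2 #5) → Minsk (route 1 #3, route 2 #6) → Perth (route 1 #5, route 2 #7) → Accra (route 1 #6, route 2 #8) → Minsk (route 1 #7, route 2 #9) → Hanoi (route 1 #8, route 2 #10) → Hanoi (route 1 #9, route 2 #11). Since dp[9][11] = 7, nothing longer is possible.

7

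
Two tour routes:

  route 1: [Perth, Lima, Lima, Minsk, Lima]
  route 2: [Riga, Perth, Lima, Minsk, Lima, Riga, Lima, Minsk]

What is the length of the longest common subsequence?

Pick Perth [1,2]; then Lima [2,5]; then Lima [3,7]; then Minsk [4,8]; all 4 stops appear in both, in order. dp[5][8] = 4 confirms this is the maximum.

4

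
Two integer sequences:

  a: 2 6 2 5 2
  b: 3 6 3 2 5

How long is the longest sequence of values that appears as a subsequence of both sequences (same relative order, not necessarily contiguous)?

3

Let dp[i][j] be the LCS length of the first i values of a and the first j values of b. dp[i][j] = dp[i-1][j-1]+1 when the i-th and j-th values match, else max(dp[i-1][j], dp[i][j-1]).
    ·  3  6  3  2  5
 ·  0  0  0  0  0  0
 2  0  0  0  0  1  1
 6  0  0  1  1  1  1
 2  0  0  1  1  2  2
 5  0  0  1  1  2  3
 2  0  0  1  1  2  3
dp[5][5] = 3. One LCS (by backtracking along matches): 6, 2, 5.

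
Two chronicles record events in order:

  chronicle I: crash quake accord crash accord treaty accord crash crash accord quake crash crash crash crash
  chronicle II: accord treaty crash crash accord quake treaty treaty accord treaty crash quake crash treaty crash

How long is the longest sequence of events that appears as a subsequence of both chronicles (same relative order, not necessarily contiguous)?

9

Pick crash at chronicle I[1]=chronicle II[3]; then crash at chronicle I[4]=chronicle II[4]; then accord at chronicle I[5]=chronicle II[5]; then treaty at chronicle I[6]=chronicle II[8]; then accord at chronicle I[7]=chronicle II[9]; then crash at chronicle I[9]=chronicle II[11]; then quake at chronicle I[11]=chronicle II[12]; then crash at chronicle I[12]=chronicle II[13]; then crash at chronicle I[15]=chronicle II[15]; all 9 events appear in both, in order. The LCS DP gives dp[15][15] = 9, so this is optimal.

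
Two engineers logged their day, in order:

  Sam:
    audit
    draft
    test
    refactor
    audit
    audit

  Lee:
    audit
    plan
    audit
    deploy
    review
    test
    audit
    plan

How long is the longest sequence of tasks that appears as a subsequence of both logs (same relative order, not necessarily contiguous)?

3

One common subsequence of length 3: audit at Sam[1]=Lee[3], test at Sam[3]=Lee[6], audit at Sam[5]=Lee[7]. Since dp[6][8] = 3, nothing longer is possible.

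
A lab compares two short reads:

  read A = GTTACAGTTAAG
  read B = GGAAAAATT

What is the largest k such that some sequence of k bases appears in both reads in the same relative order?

Let dp[i][j] be the LCS length of the first i bases of read A and the first j bases of read B. dp[i][j] = dp[i-1][j-1]+1 when the i-th and j-th bases match, else max(dp[i-1][j], dp[i][j-1]).
    ·  G  G  A  A  A  A  A  T  T
 ·  0  0  0  0  0  0  0  0  0  0
 G  0  1  1  1  1  1  1  1  1  1
 T  0  1  1  1  1  1  1  1  2  2
 T  0  1  1  1  1  1  1  1  2  3
 A  0  1  1  2  2  2  2  2  2  3
 C  0  1  1  2  2  2  2  2  2  3
 A  0  1  1  2  3  3  3  3  3  3
 G  0  1  2  2  3  3  3  3  3  3
 T  0  1  2  2  3  3  3  3  4  4
 T  0  1  2  2  3  3  3  3  4  5
 A  0  1  2  3  3  4  4  4  4  5
 A  0  1  2  3  4  4  5  5  5  5
 G  0  1  2  3  4  4  5  5  5  5
dp[12][9] = 5. One LCS (by backtracking along matches): GAATT.

5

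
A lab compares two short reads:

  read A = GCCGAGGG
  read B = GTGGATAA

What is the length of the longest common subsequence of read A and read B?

Pick G at read A[1]=read B[3], then G at read A[4]=read B[4], then A at read A[5]=read B[8]; all 3 bases appear in both, in order. dp[8][8] = 3 confirms this is the maximum.

3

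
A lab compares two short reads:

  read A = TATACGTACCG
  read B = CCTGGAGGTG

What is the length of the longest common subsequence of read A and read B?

Taking T at read A[1]=read B[3]; then A at read A[2]=read B[6]; then G at read A[6]=read B[8]; then T at read A[7]=read B[9]; then G at read A[11]=read B[10] gives a common subsequence of length 5, and the DP table's final entry dp[11][10] is also 5, so no common subsequence is longer.

5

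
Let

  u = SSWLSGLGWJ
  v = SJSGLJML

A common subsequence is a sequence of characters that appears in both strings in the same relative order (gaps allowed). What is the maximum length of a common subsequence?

Let dp[i][j] be the LCS length of the first i characters of u and the first j characters of v. dp[i][j] = dp[i-1][j-1]+1 when the i-th and j-th characters match, else max(dp[i-1][j], dp[i][j-1]).
    ·  S  J  S  G  L  J  M  L
 ·  0  0  0  0  0  0  0  0  0
 S  0  1  1  1  1  1  1  1  1
 S  0  1  1  2  2  2  2  2  2
 W  0  1  1  2  2  2  2  2  2
 L  0  1  1  2  2  3  3  3  3
 S  0  1  1  2  2  3  3  3  3
 G  0  1  1  2  3  3  3  3  3
 L  0  1  1  2  3  4  4  4  4
 G  0  1  1  2  3  4  4  4  4
 W  0  1  1  2  3  4  4  4  4
 J  0  1  2  2  3  4  5  5  5
dp[10][8] = 5. One LCS (by backtracking along matches): SSGLJ.

5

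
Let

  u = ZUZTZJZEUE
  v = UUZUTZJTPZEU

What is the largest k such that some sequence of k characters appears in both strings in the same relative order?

Let dp[i][j] be the LCS length of the first i characters of u and the first j characters of v. dp[i][j] = dp[i-1][j-1]+1 when the i-th and j-th characters match, else max(dp[i-1][j], dp[i][j-1]).
    ·  U  U  Z  U  T  Z  J  T  P  Z  E  U
 ·  0  0  0  0  0  0  0  0  0  0  0  0  0
 Z  0  0  0  1  1  1  1  1  1  1  1  1  1
 U  0  1  1  1  2  2  2  2  2  2  2  2  2
 Z  0  1  1  2  2  2  3  3  3  3  3  3  3
 T  0  1  1  2  2  3  3  3  4  4  4  4  4
 Z  0  1  1  2  2  3  4  4  4  4  5  5  5
 J  0  1  1  2  2  3  4  5  5  5  5  5  5
 Z  0  1  1  2  2  3  4  5  5  5  6  6  6
 E  0  1  1  2  2  3  4  5  5  5  6  7  7
 U  0  1  2  2  3  3  4  5  5  5  6  7  8
 E  0  1  2  2  3  3  4  5  5  5  6  7  8
dp[10][12] = 8. One LCS (by backtracking along matches): ZUTZJZEU.

8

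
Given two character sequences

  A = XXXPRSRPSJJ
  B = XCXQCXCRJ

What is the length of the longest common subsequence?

5

Pick X (A #1, B #1), then X (A #2, B #3), then X (A #3, B #6), then R (A #7, B #8), then J (A #11, B #9); all 5 characters appear in both, in order. The LCS DP gives dp[11][9] = 5, so this is optimal.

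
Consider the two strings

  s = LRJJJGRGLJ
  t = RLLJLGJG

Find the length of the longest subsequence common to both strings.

Pick L (s #1, t #3); then J (s #3, t #4); then J (s #5, t #7); then G (s #8, t #8); all 4 characters appear in both, in order. Since dp[10][8] = 4, nothing longer is possible.

4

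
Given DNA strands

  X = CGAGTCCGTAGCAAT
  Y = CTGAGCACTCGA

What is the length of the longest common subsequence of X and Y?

9

Taking C at X[1]=Y[1], then G at X[2]=Y[3], then A at X[3]=Y[4], then G at X[4]=Y[5], then C at X[6]=Y[6], then C at X[7]=Y[8], then T at X[9]=Y[9], then G at X[11]=Y[11], then A at X[14]=Y[12] gives a common subsequence of length 9. dp[15][12] = 9 confirms this is the maximum.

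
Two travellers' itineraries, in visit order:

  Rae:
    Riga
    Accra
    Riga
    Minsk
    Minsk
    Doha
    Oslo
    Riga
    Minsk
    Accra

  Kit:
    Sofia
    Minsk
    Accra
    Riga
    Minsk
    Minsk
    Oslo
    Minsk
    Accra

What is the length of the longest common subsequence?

Taking Accra [2,3], then Riga [3,4], then Minsk [4,5], then Minsk [5,6], then Oslo [7,7], then Minsk [9,8], then Accra [10,9] gives a common subsequence of length 7. dp[10][9] = 7 confirms this is the maximum.

7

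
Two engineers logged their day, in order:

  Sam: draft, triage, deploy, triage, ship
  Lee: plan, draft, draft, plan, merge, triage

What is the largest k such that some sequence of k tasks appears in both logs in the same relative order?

2

Taking draft (Sam #1, Lee #3), then triage (Sam #4, Lee #6) gives a common subsequence of length 2. Since dp[5][6] = 2, nothing longer is possible.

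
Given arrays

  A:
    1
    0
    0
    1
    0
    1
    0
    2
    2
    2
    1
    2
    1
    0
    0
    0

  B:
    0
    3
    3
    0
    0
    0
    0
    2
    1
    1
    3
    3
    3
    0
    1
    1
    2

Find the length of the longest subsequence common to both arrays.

Taking 0 [2,4], 0 [3,5], 0 [5,6], 0 [7,7], 2 [10,8], 1 [11,9], 1 [13,10], 0 [14,14] gives a common subsequence of length 8. Since dp[16][17] = 8, nothing longer is possible.

8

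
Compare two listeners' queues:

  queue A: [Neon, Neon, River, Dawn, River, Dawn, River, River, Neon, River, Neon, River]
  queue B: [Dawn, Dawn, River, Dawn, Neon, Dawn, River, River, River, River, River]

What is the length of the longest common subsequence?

One common subsequence of length 7: Neon (queue A #2, queue B #5); then Dawn (queue A #4, queue B #6); then River (queue A #5, queue B #7); then River (queue A #7, queue B #8); then River (queue A #8, queue B #9); then River (queue A #10, queue B #10); then River (queue A #12, queue B #11), and the DP table's final entry dp[12][11] is also 7, so no common subsequence is longer.

7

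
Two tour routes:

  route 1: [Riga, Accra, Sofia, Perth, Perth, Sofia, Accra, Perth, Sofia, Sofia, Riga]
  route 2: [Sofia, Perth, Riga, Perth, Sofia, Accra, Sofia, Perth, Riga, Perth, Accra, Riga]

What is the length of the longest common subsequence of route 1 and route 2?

7

Taking Riga [1,3] → Accra [2,6] → Sofia [3,7] → Perth [4,8] → Perth [5,10] → Accra [7,11] → Riga [11,12] gives a common subsequence of length 7. dp[11][12] = 7 confirms this is the maximum.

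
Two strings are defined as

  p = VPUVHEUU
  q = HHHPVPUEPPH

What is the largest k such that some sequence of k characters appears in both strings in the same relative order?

4

Taking V [1,5]; then P [2,6]; then U [3,7]; then H [5,11] gives a common subsequence of length 4, and the DP table's final entry dp[8][11] is also 4, so no common subsequence is longer.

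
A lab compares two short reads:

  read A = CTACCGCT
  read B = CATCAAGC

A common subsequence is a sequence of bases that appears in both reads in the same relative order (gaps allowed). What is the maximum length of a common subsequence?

Match C at read A[1]=read B[1]; then T at read A[2]=read B[3]; then A at read A[3]=read B[6]; then G at read A[6]=read B[7]; then C at read A[7]=read B[8] — 5 bases in the same relative order in both. The LCS DP gives dp[8][8] = 5, so this is optimal.

5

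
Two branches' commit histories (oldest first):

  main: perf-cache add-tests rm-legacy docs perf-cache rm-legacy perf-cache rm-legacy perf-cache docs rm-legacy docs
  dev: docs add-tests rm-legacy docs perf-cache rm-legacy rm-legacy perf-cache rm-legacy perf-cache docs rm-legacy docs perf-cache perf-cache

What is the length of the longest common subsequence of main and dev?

Taking add-tests at main[2]=dev[2] → rm-legacy at main[3]=dev[3] → docs at main[4]=dev[4] → perf-cache at main[5]=dev[5] → rm-legacy at main[6]=dev[7] → perf-cache at main[7]=dev[8] → rm-legacy at main[8]=dev[9] → perf-cache at main[9]=dev[10] → docs at main[10]=dev[11] → rm-legacy at main[11]=dev[12] → docs at main[12]=dev[13] gives a common subsequence of length 11. dp[12][15] = 11 confirms this is the maximum.

11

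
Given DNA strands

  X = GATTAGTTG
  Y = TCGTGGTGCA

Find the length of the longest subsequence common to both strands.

5

Let dp[i][j] be the LCS length of the first i bases of X and the first j bases of Y. dp[i][j] = dp[i-1][j-1]+1 when the i-th and j-th bases match, else max(dp[i-1][j], dp[i][j-1]).
    ·  T  C  G  T  G  G  T  G  C  A
 ·  0  0  0  0  0  0  0  0  0  0  0
 G  0  0  0  1  1  1  1  1  1  1  1
 A  0  0  0  1  1  1  1  1  1  1  2
 T  0  1  1  1  2  2  2  2  2  2  2
 T  0  1  1  1  2  2  2  3  3  3  3
 A  0  1  1  1  2  2  2  3  3  3  4
 G  0  1  1  2  2  3  3  3  4  4  4
 T  0  1  1  2  3  3  3  4  4  4  4
 T  0  1  1  2  3  3  3  4  4  4  4
 G  0  1  1  2  3  4  4  4  5  5  5
dp[9][10] = 5. One LCS (by backtracking along matches): GTGTG.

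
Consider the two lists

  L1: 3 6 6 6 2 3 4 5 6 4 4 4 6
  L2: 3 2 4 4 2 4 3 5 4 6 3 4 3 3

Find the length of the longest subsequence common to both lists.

7

Match 3 (L1 #1, L2 #1) → 2 (L1 #5, L2 #2) → 4 (L1 #7, L2 #3) → 4 (L1 #10, L2 #4) → 4 (L1 #11, L2 #6) → 4 (L1 #12, L2 #9) → 6 (L1 #13, L2 #10) — 7 values in the same relative order in both. Since dp[13][14] = 7, nothing longer is possible.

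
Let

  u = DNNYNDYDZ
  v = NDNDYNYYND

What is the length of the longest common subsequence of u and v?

6

Let dp[i][j] be the LCS length of the first i characters of u and the first j characters of v. dp[i][j] = dp[i-1][j-1]+1 when the i-th and j-th characters match, else max(dp[i-1][j], dp[i][j-1]).
    ·  N  D  N  D  Y  N  Y  Y  N  D
 ·  0  0  0  0  0  0  0  0  0  0  0
 D  0  0  1  1  1  1  1  1  1  1  1
 N  0  1  1  2  2  2  2  2  2  2  2
 N  0  1  1  2  2  2  3  3  3  3  3
 Y  0  1  1  2  2  3  3  4  4  4  4
 N  0  1  1  2  2  3  4  4  4  5  5
 D  0  1  2  2  3  3  4  4  4  5  6
 Y  0  1  2  2  3  4  4  5  5  5  6
 D  0  1  2  2  3  4  4  5  5  5  6
 Z  0  1  2  2  3  4  4  5  5  5  6
dp[9][10] = 6. One LCS (by backtracking along matches): DNNYND.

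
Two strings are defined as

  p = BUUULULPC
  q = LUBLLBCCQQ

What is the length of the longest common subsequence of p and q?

4

Let dp[i][j] be the LCS length of the first i characters of p and the first j characters of q. dp[i][j] = dp[i-1][j-1]+1 when the i-th and j-th characters match, else max(dp[i-1][j], dp[i][j-1]).
    ·  L  U  B  L  L  B  C  C  Q  Q
 ·  0  0  0  0  0  0  0  0  0  0  0
 B  0  0  0  1  1  1  1  1  1  1  1
 U  0  0  1  1  1  1  1  1  1  1  1
 U  0  0  1  1  1  1  1  1  1  1  1
 U  0  0  1  1  1  1  1  1  1  1  1
 L  0  1  1  1  2  2  2  2  2  2  2
 U  0  1  2  2  2  2  2  2  2  2  2
 L  0  1  2  2  3  3  3  3  3  3  3
 P  0  1  2  2  3  3  3  3  3  3  3
 C  0  1  2  2  3  3  3  4  4  4  4
dp[9][10] = 4. One LCS (by backtracking along matches): BLLC.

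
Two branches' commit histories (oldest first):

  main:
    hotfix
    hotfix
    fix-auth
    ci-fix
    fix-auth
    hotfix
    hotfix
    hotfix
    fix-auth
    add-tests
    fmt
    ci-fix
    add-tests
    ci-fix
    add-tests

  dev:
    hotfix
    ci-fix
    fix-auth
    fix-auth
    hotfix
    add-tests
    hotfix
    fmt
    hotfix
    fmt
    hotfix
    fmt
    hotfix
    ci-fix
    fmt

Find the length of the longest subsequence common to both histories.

8

Taking hotfix [1,1], then fix-auth [3,3], then fix-auth [5,4], then hotfix [6,7], then hotfix [7,9], then hotfix [8,11], then fmt [11,12], then ci-fix [12,14] gives a common subsequence of length 8. dp[15][15] = 8 confirms this is the maximum.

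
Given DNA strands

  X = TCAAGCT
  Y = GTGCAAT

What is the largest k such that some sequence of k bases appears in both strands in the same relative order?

5

Let dp[i][j] be the LCS length of the first i bases of X and the first j bases of Y. dp[i][j] = dp[i-1][j-1]+1 when the i-th and j-th bases match, else max(dp[i-1][j], dp[i][j-1]).
    ·  G  T  G  C  A  A  T
 ·  0  0  0  0  0  0  0  0
 T  0  0  1  1  1  1  1  1
 C  0  0  1  1  2  2  2  2
 A  0  0  1  1  2  3  3  3
 A  0  0  1  1  2  3  4  4
 G  0  1  1  2  2  3  4  4
 C  0  1  1  2  3  3  4  4
 T  0  1  2  2  3  3  4  5
dp[7][7] = 5. One LCS (by backtracking along matches): TCAAT.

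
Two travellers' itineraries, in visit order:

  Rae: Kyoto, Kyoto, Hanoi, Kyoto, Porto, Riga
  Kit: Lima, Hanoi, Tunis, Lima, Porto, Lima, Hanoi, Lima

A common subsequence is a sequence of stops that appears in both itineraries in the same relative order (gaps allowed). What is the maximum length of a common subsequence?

Pick Hanoi [3,2]; then Porto [5,5]; all 2 stops appear in both, in order, and the DP table's final entry dp[6][8] is also 2, so no common subsequence is longer.

2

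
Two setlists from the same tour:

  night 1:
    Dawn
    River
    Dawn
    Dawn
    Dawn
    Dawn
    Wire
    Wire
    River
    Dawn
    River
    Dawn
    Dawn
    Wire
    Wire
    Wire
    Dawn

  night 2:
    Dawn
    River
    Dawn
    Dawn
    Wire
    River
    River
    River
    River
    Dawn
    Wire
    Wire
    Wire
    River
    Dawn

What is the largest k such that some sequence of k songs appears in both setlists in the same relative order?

Taking Dawn [1,1], then River [2,2], then Dawn [5,3], then Dawn [6,4], then Wire [7,5], then River [9,8], then River [11,9], then Dawn [13,10], then Wire [14,11], then Wire [15,12], then Wire [16,13], then Dawn [17,15] gives a common subsequence of length 12, and the DP table's final entry dp[17][15] is also 12, so no common subsequence is longer.

12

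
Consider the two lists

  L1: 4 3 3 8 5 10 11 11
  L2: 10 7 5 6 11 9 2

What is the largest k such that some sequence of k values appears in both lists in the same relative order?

2

Taking 5 [5,3]; then 11 [7,5] gives a common subsequence of length 2. The LCS DP gives dp[8][7] = 2, so this is optimal.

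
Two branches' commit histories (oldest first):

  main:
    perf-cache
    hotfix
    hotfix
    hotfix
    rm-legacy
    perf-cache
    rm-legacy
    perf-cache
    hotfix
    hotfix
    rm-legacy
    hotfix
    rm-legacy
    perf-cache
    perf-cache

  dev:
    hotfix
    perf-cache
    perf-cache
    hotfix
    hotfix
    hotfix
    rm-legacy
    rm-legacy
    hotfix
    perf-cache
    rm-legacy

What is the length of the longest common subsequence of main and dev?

One common subsequence of length 8: perf-cache at main[1]=dev[3] → hotfix at main[2]=dev[4] → hotfix at main[3]=dev[5] → hotfix at main[4]=dev[6] → rm-legacy at main[5]=dev[7] → rm-legacy at main[7]=dev[8] → perf-cache at main[8]=dev[10] → rm-legacy at main[13]=dev[11]. Since dp[15][11] = 8, nothing longer is possible.

8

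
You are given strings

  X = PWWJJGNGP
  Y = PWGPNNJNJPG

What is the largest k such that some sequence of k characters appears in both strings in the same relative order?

Pick P (X #1, Y #1), W (X #2, Y #2), J (X #4, Y #7), J (X #5, Y #9), G (X #8, Y #11); all 5 characters appear in both, in order. The LCS DP gives dp[9][11] = 5, so this is optimal.

5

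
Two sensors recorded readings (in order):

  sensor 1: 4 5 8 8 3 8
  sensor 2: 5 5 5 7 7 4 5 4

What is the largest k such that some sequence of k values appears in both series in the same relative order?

2

Let dp[i][j] be the LCS length of the first i values of sensor 1 and the first j values of sensor 2. dp[i][j] = dp[i-1][j-1]+1 when the i-th and j-th values match, else max(dp[i-1][j], dp[i][j-1]).
    ·  5  5  5  7  7  4  5  4
 ·  0  0  0  0  0  0  0  0  0
 4  0  0  0  0  0  0  1  1  1
 5  0  1  1  1  1  1  1  2  2
 8  0  1  1  1  1  1  1  2  2
 8  0  1  1  1  1  1  1  2  2
 3  0  1  1  1  1  1  1  2  2
 8  0  1  1  1  1  1  1  2  2
dp[6][8] = 2. One LCS (by backtracking along matches): 4, 5.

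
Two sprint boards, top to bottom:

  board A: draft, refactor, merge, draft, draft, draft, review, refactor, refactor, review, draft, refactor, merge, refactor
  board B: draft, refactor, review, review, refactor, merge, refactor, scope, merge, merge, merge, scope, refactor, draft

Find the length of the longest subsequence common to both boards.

7

Match draft at board A[1]=board B[1], then refactor at board A[2]=board B[2], then review at board A[7]=board B[4], then refactor at board A[8]=board B[5], then refactor at board A[9]=board B[7], then merge at board A[13]=board B[11], then refactor at board A[14]=board B[13] — 7 tasks in the same relative order in both. dp[14][14] = 7 confirms this is the maximum.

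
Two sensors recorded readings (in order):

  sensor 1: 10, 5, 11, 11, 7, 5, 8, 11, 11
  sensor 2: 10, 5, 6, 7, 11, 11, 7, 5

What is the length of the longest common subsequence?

One common subsequence of length 6: 10 [1,1]; then 5 [2,2]; then 11 [3,5]; then 11 [4,6]; then 7 [5,7]; then 5 [6,8], and the DP table's final entry dp[9][8] is also 6, so no common subsequence is longer.

6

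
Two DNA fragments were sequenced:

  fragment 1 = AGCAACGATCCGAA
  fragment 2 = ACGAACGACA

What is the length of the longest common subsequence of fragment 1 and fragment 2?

Pick A at fragment 1[1]=fragment 2[1], G at fragment 1[2]=fragment 2[3], A at fragment 1[4]=fragment 2[4], A at fragment 1[5]=fragment 2[5], C at fragment 1[6]=fragment 2[6], G at fragment 1[7]=fragment 2[7], A at fragment 1[8]=fragment 2[8], C at fragment 1[11]=fragment 2[9], A at fragment 1[14]=fragment 2[10]; all 9 bases appear in both, in order. The LCS DP gives dp[14][10] = 9, so this is optimal.

9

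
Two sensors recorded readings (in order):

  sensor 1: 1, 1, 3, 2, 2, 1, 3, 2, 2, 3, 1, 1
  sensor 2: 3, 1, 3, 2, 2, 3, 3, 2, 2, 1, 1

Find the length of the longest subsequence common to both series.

Pick 1 [2,2], 3 [3,3], 2 [4,4], 2 [5,5], 3 [7,7], 2 [8,8], 2 [9,9], 1 [11,10], 1 [12,11]; all 9 values appear in both, in order. dp[12][11] = 9 confirms this is the maximum.

9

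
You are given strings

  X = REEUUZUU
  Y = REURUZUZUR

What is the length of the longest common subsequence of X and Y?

Let dp[i][j] be the LCS length of the first i characters of X and the first j characters of Y. dp[i][j] = dp[i-1][j-1]+1 when the i-th and j-th characters match, else max(dp[i-1][j], dp[i][j-1]).
    ·  R  E  U  R  U  Z  U  Z  U  R
 ·  0  0  0  0  0  0  0  0  0  0  0
 R  0  1  1  1  1  1  1  1  1  1  1
 E  0  1  2  2  2  2  2  2  2  2  2
 E  0  1  2  2  2  2  2  2  2  2  2
 U  0  1  2  3  3  3  3  3  3  3  3
 U  0  1  2  3  3  4  4  4  4  4  4
 Z  0  1  2  3  3  4  5  5  5  5  5
 U  0  1  2  3  3  4  5  6  6  6  6
 U  0  1  2  3  3  4  5  6  6  7  7
dp[8][10] = 7. One LCS (by backtracking along matches): REUUZUU.

7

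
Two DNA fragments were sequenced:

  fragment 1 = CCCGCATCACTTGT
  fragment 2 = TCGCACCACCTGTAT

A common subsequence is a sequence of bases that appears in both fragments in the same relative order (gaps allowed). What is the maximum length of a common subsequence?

10

Match C [1,2] → C [2,4] → C [3,6] → C [5,7] → A [6,8] → C [8,9] → C [10,10] → T [11,11] → T [12,13] → T [14,15] — 10 bases in the same relative order in both, and the DP table's final entry dp[14][15] is also 10, so no common subsequence is longer.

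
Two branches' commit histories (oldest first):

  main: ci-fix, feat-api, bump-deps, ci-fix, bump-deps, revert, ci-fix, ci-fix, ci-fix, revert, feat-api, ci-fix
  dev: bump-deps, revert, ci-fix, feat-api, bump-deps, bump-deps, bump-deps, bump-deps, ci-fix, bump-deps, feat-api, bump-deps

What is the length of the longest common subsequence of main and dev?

Taking ci-fix at main[1]=dev[3], then feat-api at main[2]=dev[4], then bump-deps at main[3]=dev[8], then ci-fix at main[4]=dev[9], then bump-deps at main[5]=dev[10], then feat-api at main[11]=dev[11] gives a common subsequence of length 6. The LCS DP gives dp[12][12] = 6, so this is optimal.

6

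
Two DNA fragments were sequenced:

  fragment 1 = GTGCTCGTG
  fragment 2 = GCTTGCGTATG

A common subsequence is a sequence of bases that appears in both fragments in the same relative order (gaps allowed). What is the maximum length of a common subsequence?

7

Let dp[i][j] be the LCS length of the first i bases of fragment 1 and the first j bases of fragment 2. dp[i][j] = dp[i-1][j-1]+1 when the i-th and j-th bases match, else max(dp[i-1][j], dp[i][j-1]).
    ·  G  C  T  T  G  C  G  T  A  T  G
 ·  0  0  0  0  0  0  0  0  0  0  0  0
 G  0  1  1  1  1  1  1  1  1  1  1  1
 T  0  1  1  2  2  2  2  2  2  2  2  2
 G  0  1  1  2  2  3  3  3  3  3  3  3
 C  0  1  2  2  2  3  4  4  4  4  4  4
 T  0  1  2  3  3  3  4  4  5  5  5  5
 C  0  1  2  3  3  3  4  4  5  5  5  5
 G  0  1  2  3  3  4  4  5  5  5  5  6
 T  0  1  2  3  4  4  4  5  6  6  6  6
 G  0  1  2  3  4  5  5  5  6  6  6  7
dp[9][11] = 7. One LCS (by backtracking along matches): GTGCTTG.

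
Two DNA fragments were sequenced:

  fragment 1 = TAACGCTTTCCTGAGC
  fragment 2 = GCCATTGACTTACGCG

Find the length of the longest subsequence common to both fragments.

9

One common subsequence of length 9: C [4,2], then C [6,3], then T [7,5], then T [8,6], then T [9,10], then T [12,11], then A [14,12], then G [15,14], then C [16,15]. dp[16][16] = 9 confirms this is the maximum.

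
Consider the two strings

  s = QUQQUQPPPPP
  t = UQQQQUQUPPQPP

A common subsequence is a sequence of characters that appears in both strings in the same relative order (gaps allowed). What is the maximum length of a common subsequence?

9

One common subsequence of length 9: Q at s[1]=t[3]; then Q at s[3]=t[4]; then Q at s[4]=t[5]; then U at s[5]=t[6]; then Q at s[6]=t[7]; then P at s[7]=t[9]; then P at s[8]=t[10]; then P at s[10]=t[12]; then P at s[11]=t[13]. dp[11][13] = 9 confirms this is the maximum.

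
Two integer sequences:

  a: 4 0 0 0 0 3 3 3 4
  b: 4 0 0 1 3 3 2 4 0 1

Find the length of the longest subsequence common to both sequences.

Pick 4 (a #1, b #1) → 0 (a #2, b #2) → 0 (a #3, b #3) → 3 (a #6, b #5) → 3 (a #7, b #6) → 4 (a #9, b #8); all 6 values appear in both, in order. dp[9][10] = 6 confirms this is the maximum.

6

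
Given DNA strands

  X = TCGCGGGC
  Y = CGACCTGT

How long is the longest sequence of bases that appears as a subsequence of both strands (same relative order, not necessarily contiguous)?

Match C (X #2, Y #1), G (X #3, Y #2), C (X #4, Y #5), G (X #5, Y #7) — 4 bases in the same relative order in both. dp[8][8] = 4 confirms this is the maximum.

4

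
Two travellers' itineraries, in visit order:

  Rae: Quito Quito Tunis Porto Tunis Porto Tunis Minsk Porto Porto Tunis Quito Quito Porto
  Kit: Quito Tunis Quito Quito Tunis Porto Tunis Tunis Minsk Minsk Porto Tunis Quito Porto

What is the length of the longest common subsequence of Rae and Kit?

Taking Quito [1,3], Quito [2,4], Tunis [3,5], Porto [4,6], Tunis [5,7], Tunis [7,8], Minsk [8,10], Porto [10,11], Tunis [11,12], Quito [13,13], Porto [14,14] gives a common subsequence of length 11. dp[14][14] = 11 confirms this is the maximum.

11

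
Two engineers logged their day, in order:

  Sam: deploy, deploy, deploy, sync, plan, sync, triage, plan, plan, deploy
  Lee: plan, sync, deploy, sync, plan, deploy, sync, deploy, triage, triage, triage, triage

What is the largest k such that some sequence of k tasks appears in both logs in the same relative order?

5

Taking deploy (Sam #3, Lee #3), sync (Sam #4, Lee #4), plan (Sam #5, Lee #5), sync (Sam #6, Lee #7), triage (Sam #7, Lee #12) gives a common subsequence of length 5. The LCS DP gives dp[10][12] = 5, so this is optimal.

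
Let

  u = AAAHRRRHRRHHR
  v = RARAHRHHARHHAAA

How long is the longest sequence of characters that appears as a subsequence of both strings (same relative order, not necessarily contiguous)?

Pick A (u #1, v #2), A (u #3, v #4), H (u #4, v #5), R (u #5, v #6), H (u #8, v #8), R (u #10, v #10), H (u #11, v #11), H (u #12, v #12); all 8 characters appear in both, in order. Since dp[13][15] = 8, nothing longer is possible.

8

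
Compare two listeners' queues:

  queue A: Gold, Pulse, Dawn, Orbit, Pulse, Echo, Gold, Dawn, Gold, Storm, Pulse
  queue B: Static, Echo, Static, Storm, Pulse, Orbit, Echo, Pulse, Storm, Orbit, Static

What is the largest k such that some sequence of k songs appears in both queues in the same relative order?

Pick Pulse (queue A #2, queue B #5); then Orbit (queue A #4, queue B #6); then Pulse (queue A #5, queue B #8); then Storm (queue A #10, queue B #9); all 4 songs appear in both, in order, and the DP table's final entry dp[11][11] is also 4, so no common subsequence is longer.

4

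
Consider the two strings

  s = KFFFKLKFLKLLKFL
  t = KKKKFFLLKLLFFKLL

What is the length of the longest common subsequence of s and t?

10

Match K at s[1]=t[4]; then F at s[3]=t[5]; then F at s[4]=t[6]; then L at s[6]=t[7]; then L at s[9]=t[8]; then K at s[10]=t[9]; then L at s[11]=t[10]; then L at s[12]=t[11]; then K at s[13]=t[14]; then L at s[15]=t[16] — 10 characters in the same relative order in both, and the DP table's final entry dp[15][16] is also 10, so no common subsequence is longer.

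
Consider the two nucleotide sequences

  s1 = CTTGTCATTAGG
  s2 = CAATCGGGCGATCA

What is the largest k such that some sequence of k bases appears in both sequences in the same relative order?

7

Taking C at s1[1]=s2[1]; then T at s1[2]=s2[4]; then G at s1[4]=s2[8]; then C at s1[6]=s2[9]; then A at s1[7]=s2[11]; then T at s1[8]=s2[12]; then A at s1[10]=s2[14] gives a common subsequence of length 7, and the DP table's final entry dp[12][14] is also 7, so no common subsequence is longer.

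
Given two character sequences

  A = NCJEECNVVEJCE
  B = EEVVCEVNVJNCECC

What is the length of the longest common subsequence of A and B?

Taking E at A[4]=B[1], then E at A[5]=B[2], then C at A[6]=B[5], then N at A[7]=B[8], then V at A[9]=B[9], then J at A[11]=B[10], then C at A[12]=B[12], then E at A[13]=B[13] gives a common subsequence of length 8. dp[13][15] = 8 confirms this is the maximum.

8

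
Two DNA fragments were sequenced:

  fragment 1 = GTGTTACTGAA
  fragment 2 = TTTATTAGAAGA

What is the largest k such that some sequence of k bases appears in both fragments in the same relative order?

8

Let dp[i][j] be the LCS length of the first i bases of fragment 1 and the first j bases of fragment 2. dp[i][j] = dp[i-1][j-1]+1 when the i-th and j-th bases match, else max(dp[i-1][j], dp[i][j-1]).
    ·  T  T  T  A  T  T  A  G  A  A  G  A
 ·  0  0  0  0  0  0  0  0  0  0  0  0  0
 G  0  0  0  0  0  0  0  0  1  1  1  1  1
 T  0  1  1  1  1  1  1  1  1  1  1  1  1
 G  0  1  1  1  1  1  1  1  2  2  2  2  2
 T  0  1  2  2  2  2  2  2  2  2  2  2  2
 T  0  1  2  3  3  3  3  3  3  3  3  3  3
 A  0  1  2  3  4  4  4  4  4  4  4  4  4
 C  0  1  2  3  4  4  4  4  4  4  4  4  4
 T  0  1  2  3  4  5  5  5  5  5  5  5  5
 G  0  1  2  3  4  5  5  5  6  6  6  6  6
 A  0  1  2  3  4  5  5  6  6  7  7  7  7
 A  0  1  2  3  4  5  5  6  6  7  8  8  8
dp[11][12] = 8. One LCS (by backtracking along matches): TTTATGAA.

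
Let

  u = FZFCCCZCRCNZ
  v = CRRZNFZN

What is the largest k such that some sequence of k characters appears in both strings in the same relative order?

One common subsequence of length 4: Z at u[2]=v[4], then F at u[3]=v[6], then Z at u[7]=v[7], then N at u[11]=v[8], and the DP table's final entry dp[12][8] is also 4, so no common subsequence is longer.

4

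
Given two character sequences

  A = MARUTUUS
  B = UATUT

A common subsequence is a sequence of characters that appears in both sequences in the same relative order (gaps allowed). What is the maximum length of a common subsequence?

Let dp[i][j] be the LCS length of the first i characters of A and the first j characters of B. dp[i][j] = dp[i-1][j-1]+1 when the i-th and j-th characters match, else max(dp[i-1][j], dp[i][j-1]).
    ·  U  A  T  U  T
 ·  0  0  0  0  0  0
 M  0  0  0  0  0  0
 A  0  0  1  1  1  1
 R  0  0  1  1  1  1
 U  0  1  1  1  2  2
 T  0  1  1  2  2  3
 U  0  1  1  2  3  3
 U  0  1  1  2  3  3
 S  0  1  1  2  3  3
dp[8][5] = 3. One LCS (by backtracking along matches): AUT.

3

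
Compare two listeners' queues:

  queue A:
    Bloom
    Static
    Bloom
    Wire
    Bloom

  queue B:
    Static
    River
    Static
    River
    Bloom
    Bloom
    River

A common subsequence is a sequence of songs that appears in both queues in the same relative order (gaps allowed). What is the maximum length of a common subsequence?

3

Taking Static at queue A[2]=queue B[3], Bloom at queue A[3]=queue B[5], Bloom at queue A[5]=queue B[6] gives a common subsequence of length 3. Since dp[5][7] = 3, nothing longer is possible.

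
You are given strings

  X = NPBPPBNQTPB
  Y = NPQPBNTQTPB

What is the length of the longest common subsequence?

9

Let dp[i][j] be the LCS length of the first i characters of X and the first j characters of Y. dp[i][j] = dp[i-1][j-1]+1 when the i-th and j-th characters match, else max(dp[i-1][j], dp[i][j-1]).
    ·  N  P  Q  P  B  N  T  Q  T  P  B
 ·  0  0  0  0  0  0  0  0  0  0  0  0
 N  0  1  1  1  1  1  1  1  1  1  1  1
 P  0  1  2  2  2  2  2  2  2  2  2  2
 B  0  1  2  2  2  3  3  3  3  3  3  3
 P  0  1  2  2  3  3  3  3  3  3  4  4
 P  0  1  2  2  3  3  3  3  3  3  4  4
 B  0  1  2  2  3  4  4  4  4  4  4  5
 N  0  1  2  2  3  4  5  5  5  5  5  5
 Q  0  1  2  3  3  4  5  5  6  6  6  6
 T  0  1  2  3  3  4  5  6  6  7  7  7
 P  0  1  2  3  4  4  5  6  6  7  8  8
 B  0  1  2  3  4  5  5  6  6  7  8  9
dp[11][11] = 9. One LCS (by backtracking along matches): NPPBNQTPB.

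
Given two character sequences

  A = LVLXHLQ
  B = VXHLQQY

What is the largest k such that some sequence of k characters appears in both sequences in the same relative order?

One common subsequence of length 5: V [2,1]; then X [4,2]; then H [5,3]; then L [6,4]; then Q [7,6]. dp[7][7] = 5 confirms this is the maximum.

5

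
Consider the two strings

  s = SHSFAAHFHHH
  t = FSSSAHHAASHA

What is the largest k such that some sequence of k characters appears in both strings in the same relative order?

One common subsequence of length 6: S at s[1]=t[3], S at s[3]=t[4], A at s[6]=t[5], H at s[7]=t[6], H at s[9]=t[7], H at s[10]=t[11]. dp[11][12] = 6 confirms this is the maximum.

6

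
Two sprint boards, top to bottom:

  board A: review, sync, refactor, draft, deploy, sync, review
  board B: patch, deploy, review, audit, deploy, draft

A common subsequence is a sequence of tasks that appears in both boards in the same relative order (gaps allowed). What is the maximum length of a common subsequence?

2

One common subsequence of length 2: review at board A[1]=board B[3]; then draft at board A[4]=board B[6], and the DP table's final entry dp[7][6] is also 2, so no common subsequence is longer.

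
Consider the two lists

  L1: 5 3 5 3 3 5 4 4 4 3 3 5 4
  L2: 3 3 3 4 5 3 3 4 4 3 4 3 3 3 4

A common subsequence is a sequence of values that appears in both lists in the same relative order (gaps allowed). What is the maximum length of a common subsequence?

10

Pick 3 (L1 #2, L2 #3) → 5 (L1 #3, L2 #5) → 3 (L1 #4, L2 #6) → 3 (L1 #5, L2 #7) → 4 (L1 #7, L2 #8) → 4 (L1 #8, L2 #9) → 4 (L1 #9, L2 #11) → 3 (L1 #10, L2 #13) → 3 (L1 #11, L2 #14) → 4 (L1 #13, L2 #15); all 10 values appear in both, in order, and the DP table's final entry dp[13][15] is also 10, so no common subsequence is longer.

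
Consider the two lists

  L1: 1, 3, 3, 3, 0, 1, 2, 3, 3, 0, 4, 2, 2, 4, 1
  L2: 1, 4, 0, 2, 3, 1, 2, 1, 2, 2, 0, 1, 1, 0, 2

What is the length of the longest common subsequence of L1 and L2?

7

Pick 1 (L1 #1, L2 #1) → 3 (L1 #4, L2 #5) → 1 (L1 #6, L2 #6) → 2 (L1 #7, L2 #7) → 2 (L1 #12, L2 #9) → 2 (L1 #13, L2 #10) → 1 (L1 #15, L2 #13); all 7 values appear in both, in order, and the DP table's final entry dp[15][15] is also 7, so no common subsequence is longer.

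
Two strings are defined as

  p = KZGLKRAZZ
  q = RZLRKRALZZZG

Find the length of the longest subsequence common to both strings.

Taking Z (p #2, q #2), L (p #4, q #3), K (p #5, q #5), R (p #6, q #6), A (p #7, q #7), Z (p #8, q #10), Z (p #9, q #11) gives a common subsequence of length 7. Since dp[9][12] = 7, nothing longer is possible.

7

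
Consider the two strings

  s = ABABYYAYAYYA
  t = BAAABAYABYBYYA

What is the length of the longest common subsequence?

9

One common subsequence of length 9: A at s[1]=t[4] → B at s[2]=t[5] → A at s[3]=t[6] → Y at s[6]=t[7] → A at s[7]=t[8] → Y at s[8]=t[10] → Y at s[10]=t[12] → Y at s[11]=t[13] → A at s[12]=t[14]. Since dp[12][14] = 9, nothing longer is possible.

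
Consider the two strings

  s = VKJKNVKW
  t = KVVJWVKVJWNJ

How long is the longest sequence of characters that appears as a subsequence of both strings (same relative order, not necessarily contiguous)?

Let dp[i][j] be the LCS length of the first i characters of s and the first j characters of t. dp[i][j] = dp[i-1][j-1]+1 when the i-th and j-th characters match, else max(dp[i-1][j], dp[i][j-1]).
    ·  K  V  V  J  W  V  K  V  J  W  N  J
 ·  0  0  0  0  0  0  0  0  0  0  0  0  0
 V  0  0  1  1  1  1  1  1  1  1  1  1  1
 K  0  1  1  1  1  1  1  2  2  2  2  2  2
 J  0  1  1  1  2  2  2  2  2  3  3  3  3
 K  0  1  1  1  2  2  2  3  3  3  3  3  3
 N  0  1  1  1  2  2  2  3  3  3  3  4  4
 V  0  1  2  2  2  2  3  3  4  4  4  4  4
 K  0  1  2  2  2  2  3  4  4  4  4  4  4
 W  0  1  2  2  2  3  3  4  4  4  5  5  5
dp[8][12] = 5. One LCS (by backtracking along matches): VJKVW.

5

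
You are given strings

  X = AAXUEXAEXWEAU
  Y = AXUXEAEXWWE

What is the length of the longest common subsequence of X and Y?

Pick A at X[2]=Y[1], X at X[3]=Y[2], U at X[4]=Y[3], E at X[5]=Y[5], A at X[7]=Y[6], E at X[8]=Y[7], X at X[9]=Y[8], W at X[10]=Y[10], E at X[11]=Y[11]; all 9 characters appear in both, in order. Since dp[13][11] = 9, nothing longer is possible.

9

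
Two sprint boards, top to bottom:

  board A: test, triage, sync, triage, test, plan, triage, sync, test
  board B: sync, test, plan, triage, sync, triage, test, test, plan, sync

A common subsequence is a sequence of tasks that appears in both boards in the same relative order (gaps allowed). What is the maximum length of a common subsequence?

7

One common subsequence of length 7: test [1,2], then triage [2,4], then sync [3,5], then triage [4,6], then test [5,8], then plan [6,9], then sync [8,10]. The LCS DP gives dp[9][10] = 7, so this is optimal.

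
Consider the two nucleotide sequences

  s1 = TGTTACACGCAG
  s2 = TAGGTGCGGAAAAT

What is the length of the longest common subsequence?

6

Pick T (s1 #1, s2 #1); then G (s1 #2, s2 #4); then T (s1 #3, s2 #5); then A (s1 #5, s2 #11); then A (s1 #7, s2 #12); then A (s1 #11, s2 #13); all 6 bases appear in both, in order, and the DP table's final entry dp[12][14] is also 6, so no common subsequence is longer.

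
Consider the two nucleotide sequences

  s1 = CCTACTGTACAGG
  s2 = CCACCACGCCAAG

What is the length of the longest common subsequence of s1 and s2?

One common subsequence of length 8: C at s1[1]=s2[4], then C at s1[2]=s2[5], then A at s1[4]=s2[6], then C at s1[5]=s2[7], then G at s1[7]=s2[8], then A at s1[9]=s2[11], then A at s1[11]=s2[12], then G at s1[13]=s2[13]. The LCS DP gives dp[13][13] = 8, so this is optimal.

8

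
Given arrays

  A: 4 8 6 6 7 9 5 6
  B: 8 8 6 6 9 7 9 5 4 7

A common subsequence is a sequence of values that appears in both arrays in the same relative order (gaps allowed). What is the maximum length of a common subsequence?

One common subsequence of length 6: 8 [2,2], 6 [3,3], 6 [4,4], 7 [5,6], 9 [6,7], 5 [7,8]. The LCS DP gives dp[8][10] = 6, so this is optimal.

6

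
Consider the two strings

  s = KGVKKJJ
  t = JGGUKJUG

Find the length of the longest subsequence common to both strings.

Let dp[i][j] be the LCS length of the first i characters of s and the first j characters of t. dp[i][j] = dp[i-1][j-1]+1 when the i-th and j-th characters match, else max(dp[i-1][j], dp[i][j-1]).
    ·  J  G  G  U  K  J  U  G
 ·  0  0  0  0  0  0  0  0  0
 K  0  0  0  0  0  1  1  1  1
 G  0  0  1  1  1  1  1  1  2
 V  0  0  1  1  1  1  1  1  2
 K  0  0  1  1  1  2  2  2  2
 K  0  0  1  1  1  2  2  2  2
 J  0  1  1  1  1  2  3  3  3
 J  0  1  1  1  1  2  3  3  3
dp[7][8] = 3. One LCS (by backtracking along matches): GKJ.

3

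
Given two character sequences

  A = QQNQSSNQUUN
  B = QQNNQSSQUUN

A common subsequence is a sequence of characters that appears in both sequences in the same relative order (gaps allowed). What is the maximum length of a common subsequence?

Let dp[i][j] be the LCS length of the first i characters of A and the first j characters of B. dp[i][j] = dp[i-1][j-1]+1 when the i-th and j-th characters match, else max(dp[i-1][j], dp[i][j-1]).
    ·  Q  Q  N  N  Q  S  S  Q  U  U  N
 ·  0  0  0  0  0  0  0  0  0  0  0  0
 Q  0  1  1  1  1  1  1  1  1  1  1  1
 Q  0  1  2  2  2  2  2  2  2  2  2  2
 N  0  1  2  3  3  3  3  3  3  3  3  3
 Q  0  1  2  3  3  4  4  4  4  4  4  4
 S  0  1  2  3  3  4  5  5  5  5  5  5
 S  0  1  2  3  3  4  5  6  6  6  6  6
 N  0  1  2  3  4  4  5  6  6  6  6  7
 Q  0  1  2  3  4  5  5  6  7  7  7  7
 U  0  1  2  3  4  5  5  6  7  8  8  8
 U  0  1  2  3  4  5  5  6  7  8  9  9
 N  0  1  2  3  4  5  5  6  7  8  9 10
dp[11][11] = 10. One LCS (by backtracking along matches): QQNQSSQUUN.

10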